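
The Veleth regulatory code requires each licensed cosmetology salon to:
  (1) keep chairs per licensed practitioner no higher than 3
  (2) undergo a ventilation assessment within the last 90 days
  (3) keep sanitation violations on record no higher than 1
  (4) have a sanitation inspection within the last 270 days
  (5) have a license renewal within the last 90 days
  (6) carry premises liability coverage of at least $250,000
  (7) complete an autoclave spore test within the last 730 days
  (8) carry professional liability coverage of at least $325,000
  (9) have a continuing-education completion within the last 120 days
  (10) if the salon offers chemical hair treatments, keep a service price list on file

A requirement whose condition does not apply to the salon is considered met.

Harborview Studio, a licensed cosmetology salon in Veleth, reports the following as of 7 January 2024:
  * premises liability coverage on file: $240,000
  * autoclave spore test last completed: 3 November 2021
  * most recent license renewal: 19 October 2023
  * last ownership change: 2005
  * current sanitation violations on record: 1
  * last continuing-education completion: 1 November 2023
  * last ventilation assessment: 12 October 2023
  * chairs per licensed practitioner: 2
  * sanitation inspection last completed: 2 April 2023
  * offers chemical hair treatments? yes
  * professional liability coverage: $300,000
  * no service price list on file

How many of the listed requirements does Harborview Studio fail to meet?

5

1. chairs per licensed practitioner 2 ≤ 3 → met
2. ventilation assessment 87 days ago vs limit 90 → met
3. sanitation violations on record 1 ≤ 1 → met
4. sanitation inspection 280 days ago vs limit 270 → not met
5. license renewal 80 days ago vs limit 90 → met
6. premises liability coverage $240,000 < $250,000 → not met
7. autoclave spore test 795 days ago vs limit 730 → not met
8. professional liability coverage $300,000 < $325,000 → not met
9. continuing-education completion 67 days ago vs limit 120 → met
10. condition 'offers chemical hair treatments' holds; service price list absent → not met
Not met: 5 of 10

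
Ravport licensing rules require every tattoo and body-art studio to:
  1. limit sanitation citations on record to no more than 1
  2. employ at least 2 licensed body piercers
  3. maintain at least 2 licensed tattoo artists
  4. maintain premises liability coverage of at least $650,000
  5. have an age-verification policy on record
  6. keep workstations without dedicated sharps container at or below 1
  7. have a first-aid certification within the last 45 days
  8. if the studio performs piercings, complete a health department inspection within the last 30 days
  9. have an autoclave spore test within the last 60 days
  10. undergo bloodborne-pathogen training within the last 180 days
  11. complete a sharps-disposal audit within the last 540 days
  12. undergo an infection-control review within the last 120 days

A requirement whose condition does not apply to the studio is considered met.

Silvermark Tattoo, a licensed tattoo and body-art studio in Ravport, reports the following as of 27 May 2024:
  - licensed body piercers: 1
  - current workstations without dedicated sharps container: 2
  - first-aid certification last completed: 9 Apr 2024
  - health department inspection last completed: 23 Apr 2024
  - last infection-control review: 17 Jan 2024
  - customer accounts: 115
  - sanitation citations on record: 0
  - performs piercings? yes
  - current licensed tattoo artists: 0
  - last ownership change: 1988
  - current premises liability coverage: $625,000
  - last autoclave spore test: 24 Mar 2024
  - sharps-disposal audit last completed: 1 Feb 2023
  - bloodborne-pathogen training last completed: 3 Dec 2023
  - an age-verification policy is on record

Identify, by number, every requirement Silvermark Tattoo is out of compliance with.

1. sanitation citations on record 0 ≤ 1 → met
2. licensed body piercers 1 < 2 → not met
3. licensed tattoo artists 0 < 2 → not met
4. premises liability coverage $625,000 < $650,000 → not met
5. age-verification policy present → met
6. workstations without dedicated sharps container 2 > 1 → not met
7. first-aid certification 48 days ago vs limit 45 → not met
8. condition 'performs piercings' holds; health department inspection 34 days ago vs limit 30 → not met
9. autoclave spore test 64 days ago vs limit 60 → not met
10. bloodborne-pathogen training 176 days ago vs limit 180 → met
11. sharps-disposal audit 481 days ago vs limit 540 → met
12. infection-control review 131 days ago vs limit 120 → not met
Not met: 2, 3, 4, 6, 7, 8, 9, 12

2, 3, 4, 6, 7, 8, 9, 12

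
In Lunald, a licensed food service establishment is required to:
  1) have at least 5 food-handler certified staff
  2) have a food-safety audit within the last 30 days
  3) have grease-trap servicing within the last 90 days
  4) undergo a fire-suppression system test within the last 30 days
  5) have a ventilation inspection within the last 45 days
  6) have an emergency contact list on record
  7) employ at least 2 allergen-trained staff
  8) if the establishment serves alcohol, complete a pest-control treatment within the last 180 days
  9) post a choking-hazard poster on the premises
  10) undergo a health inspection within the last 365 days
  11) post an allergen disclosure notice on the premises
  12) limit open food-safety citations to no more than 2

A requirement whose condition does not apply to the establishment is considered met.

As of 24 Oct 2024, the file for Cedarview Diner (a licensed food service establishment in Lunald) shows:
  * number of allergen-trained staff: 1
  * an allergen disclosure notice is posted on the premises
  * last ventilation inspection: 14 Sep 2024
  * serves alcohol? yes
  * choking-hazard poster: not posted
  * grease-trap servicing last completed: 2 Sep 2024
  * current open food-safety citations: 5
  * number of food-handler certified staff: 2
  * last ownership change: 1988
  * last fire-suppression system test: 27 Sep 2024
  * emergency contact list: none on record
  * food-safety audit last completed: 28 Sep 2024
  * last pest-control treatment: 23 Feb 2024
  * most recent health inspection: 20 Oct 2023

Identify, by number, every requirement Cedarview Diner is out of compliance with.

1, 6, 7, 8, 9, 10, 12

1. food-handler certified staff 2 < 5 → not met
2. food-safety audit 26 days ago vs limit 30 → met
3. grease-trap servicing 52 days ago vs limit 90 → met
4. fire-suppression system test 27 days ago vs limit 30 → met
5. ventilation inspection 40 days ago vs limit 45 → met
6. emergency contact list absent → not met
7. allergen-trained staff 1 < 2 → not met
8. condition 'serves alcohol' holds; pest-control treatment 244 days ago vs limit 180 → not met
9. choking-hazard poster absent → not met
10. health inspection 370 days ago vs limit 365 → not met
11. allergen disclosure notice present → met
12. open food-safety citations 5 > 2 → not met
Not met: 1, 6, 7, 8, 9, 10, 12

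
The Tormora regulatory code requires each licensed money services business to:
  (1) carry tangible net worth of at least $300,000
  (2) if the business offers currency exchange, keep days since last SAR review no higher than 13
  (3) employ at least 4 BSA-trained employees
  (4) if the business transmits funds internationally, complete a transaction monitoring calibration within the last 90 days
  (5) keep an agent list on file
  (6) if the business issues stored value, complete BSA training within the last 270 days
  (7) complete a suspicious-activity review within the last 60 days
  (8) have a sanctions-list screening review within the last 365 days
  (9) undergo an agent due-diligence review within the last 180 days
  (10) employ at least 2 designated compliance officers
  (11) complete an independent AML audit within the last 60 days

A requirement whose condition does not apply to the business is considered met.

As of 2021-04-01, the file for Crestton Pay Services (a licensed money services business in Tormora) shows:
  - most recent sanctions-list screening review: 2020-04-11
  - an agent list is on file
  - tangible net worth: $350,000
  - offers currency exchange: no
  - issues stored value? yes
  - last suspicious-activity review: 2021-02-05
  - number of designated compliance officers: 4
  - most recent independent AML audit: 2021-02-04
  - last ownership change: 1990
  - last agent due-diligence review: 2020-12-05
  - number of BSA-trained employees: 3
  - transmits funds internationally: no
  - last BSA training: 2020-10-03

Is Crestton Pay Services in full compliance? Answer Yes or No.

1. tangible net worth $350,000 ≥ $300,000 → met
2. condition 'offers currency exchange' does not hold → requirement n/a → met
3. BSA-trained employees 3 < 4 → not met
4. condition 'transmits funds internationally' does not hold → requirement n/a → met
5. agent list present → met
6. condition 'issues stored value' holds; BSA training 180 days ago vs limit 270 → met
7. suspicious-activity review 55 days ago vs limit 60 → met
8. sanctions-list screening review 355 days ago vs limit 365 → met
9. agent due-diligence review 117 days ago vs limit 180 → met
10. designated compliance officers 4 ≥ 2 → met
11. independent AML audit 56 days ago vs limit 60 → met
Not met: 3

No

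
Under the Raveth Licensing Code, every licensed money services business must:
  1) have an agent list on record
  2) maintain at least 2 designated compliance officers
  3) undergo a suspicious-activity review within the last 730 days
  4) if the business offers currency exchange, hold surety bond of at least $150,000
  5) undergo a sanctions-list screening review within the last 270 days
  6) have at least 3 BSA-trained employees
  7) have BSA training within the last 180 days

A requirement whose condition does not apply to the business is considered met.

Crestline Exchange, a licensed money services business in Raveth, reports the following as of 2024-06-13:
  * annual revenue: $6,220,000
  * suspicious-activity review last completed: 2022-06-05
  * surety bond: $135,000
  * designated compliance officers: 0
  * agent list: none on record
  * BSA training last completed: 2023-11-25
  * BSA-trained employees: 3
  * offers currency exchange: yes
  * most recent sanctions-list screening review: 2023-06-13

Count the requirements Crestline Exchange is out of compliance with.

6

1. agent list absent → not met
2. designated compliance officers 0 < 2 → not met
3. suspicious-activity review 739 days ago vs limit 730 → not met
4. condition 'offers currency exchange' holds; surety bond $135,000 < $150,000 → not met
5. sanctions-list screening review 366 days ago vs limit 270 → not met
6. BSA-trained employees 3 ≥ 3 → met
7. BSA training 201 days ago vs limit 180 → not met
Not met: 6 of 7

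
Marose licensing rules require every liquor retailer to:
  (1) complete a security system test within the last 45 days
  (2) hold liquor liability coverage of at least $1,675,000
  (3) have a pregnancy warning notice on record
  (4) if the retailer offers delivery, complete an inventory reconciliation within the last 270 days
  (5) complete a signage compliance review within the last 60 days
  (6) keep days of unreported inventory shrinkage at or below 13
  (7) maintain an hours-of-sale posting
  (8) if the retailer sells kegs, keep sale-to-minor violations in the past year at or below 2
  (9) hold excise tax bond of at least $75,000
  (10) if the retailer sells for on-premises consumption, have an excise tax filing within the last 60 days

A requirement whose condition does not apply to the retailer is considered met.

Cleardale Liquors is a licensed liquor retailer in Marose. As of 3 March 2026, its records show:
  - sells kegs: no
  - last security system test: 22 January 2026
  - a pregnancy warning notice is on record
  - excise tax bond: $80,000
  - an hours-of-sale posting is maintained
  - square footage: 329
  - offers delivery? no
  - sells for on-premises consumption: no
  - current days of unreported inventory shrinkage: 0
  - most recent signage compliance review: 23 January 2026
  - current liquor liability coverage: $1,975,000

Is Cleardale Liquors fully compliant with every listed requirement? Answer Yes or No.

Yes

1. security system test 40 days ago vs limit 45 → met
2. liquor liability coverage $1,975,000 ≥ $1,675,000 → met
3. pregnancy warning notice present → met
4. condition 'offers delivery' does not hold → requirement n/a → met
5. signage compliance review 39 days ago vs limit 60 → met
6. days of unreported inventory shrinkage 0 ≤ 13 → met
7. hours-of-sale posting present → met
8. condition 'sells kegs' does not hold → requirement n/a → met
9. excise tax bond $80,000 ≥ $75,000 → met
10. condition 'sells for on-premises consumption' does not hold → requirement n/a → met
All met.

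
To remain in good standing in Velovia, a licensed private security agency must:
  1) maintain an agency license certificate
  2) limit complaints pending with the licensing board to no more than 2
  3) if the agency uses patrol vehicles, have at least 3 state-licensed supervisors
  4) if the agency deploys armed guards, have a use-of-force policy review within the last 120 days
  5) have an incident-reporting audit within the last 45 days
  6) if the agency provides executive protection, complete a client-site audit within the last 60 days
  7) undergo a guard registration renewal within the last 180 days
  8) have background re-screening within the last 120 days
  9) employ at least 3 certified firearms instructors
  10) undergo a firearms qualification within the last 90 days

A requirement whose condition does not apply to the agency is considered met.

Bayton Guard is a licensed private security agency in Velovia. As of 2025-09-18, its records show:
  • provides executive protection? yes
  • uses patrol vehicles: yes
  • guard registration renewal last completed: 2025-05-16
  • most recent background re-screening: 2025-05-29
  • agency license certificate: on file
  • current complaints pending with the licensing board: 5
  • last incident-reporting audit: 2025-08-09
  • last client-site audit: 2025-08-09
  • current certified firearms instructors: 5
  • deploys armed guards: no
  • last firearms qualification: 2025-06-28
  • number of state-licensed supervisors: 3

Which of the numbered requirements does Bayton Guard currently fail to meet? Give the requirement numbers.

1. agency license certificate present → met
2. complaints pending with the licensing board 5 > 2 → not met
3. condition 'uses patrol vehicles' holds; state-licensed supervisors 3 ≥ 3 → met
4. condition 'deploys armed guards' does not hold → requirement n/a → met
5. incident-reporting audit 40 days ago vs limit 45 → met
6. condition 'provides executive protection' holds; client-site audit 40 days ago vs limit 60 → met
7. guard registration renewal 125 days ago vs limit 180 → met
8. background re-screening 112 days ago vs limit 120 → met
9. certified firearms instructors 5 ≥ 3 → met
10. firearms qualification 82 days ago vs limit 90 → met
Not met: 2

2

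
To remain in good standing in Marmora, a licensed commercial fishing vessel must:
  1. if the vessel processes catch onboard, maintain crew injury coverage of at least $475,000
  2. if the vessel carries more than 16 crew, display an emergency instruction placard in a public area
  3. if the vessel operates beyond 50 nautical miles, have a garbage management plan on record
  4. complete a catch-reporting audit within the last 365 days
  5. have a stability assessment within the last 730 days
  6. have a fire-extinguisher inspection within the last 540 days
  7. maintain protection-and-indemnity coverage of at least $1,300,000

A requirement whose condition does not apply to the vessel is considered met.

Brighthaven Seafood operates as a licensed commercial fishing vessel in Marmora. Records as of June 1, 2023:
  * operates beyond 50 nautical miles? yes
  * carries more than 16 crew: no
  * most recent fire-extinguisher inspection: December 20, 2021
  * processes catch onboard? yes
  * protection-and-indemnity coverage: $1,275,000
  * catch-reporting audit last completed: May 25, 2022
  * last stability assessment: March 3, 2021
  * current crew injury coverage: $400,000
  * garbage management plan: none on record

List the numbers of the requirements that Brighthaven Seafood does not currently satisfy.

1, 3, 4, 5, 7

1. condition 'processes catch onboard' holds; crew injury coverage $400,000 < $475,000 → not met
2. condition 'carries more than 16 crew' does not hold → requirement n/a → met
3. condition 'operates beyond 50 nautical miles' holds; garbage management plan absent → not met
4. catch-reporting audit 372 days ago vs limit 365 → not met
5. stability assessment 820 days ago vs limit 730 → not met
6. fire-extinguisher inspection 528 days ago vs limit 540 → met
7. protection-and-indemnity coverage $1,275,000 < $1,300,000 → not met
Not met: 1, 3, 4, 5, 7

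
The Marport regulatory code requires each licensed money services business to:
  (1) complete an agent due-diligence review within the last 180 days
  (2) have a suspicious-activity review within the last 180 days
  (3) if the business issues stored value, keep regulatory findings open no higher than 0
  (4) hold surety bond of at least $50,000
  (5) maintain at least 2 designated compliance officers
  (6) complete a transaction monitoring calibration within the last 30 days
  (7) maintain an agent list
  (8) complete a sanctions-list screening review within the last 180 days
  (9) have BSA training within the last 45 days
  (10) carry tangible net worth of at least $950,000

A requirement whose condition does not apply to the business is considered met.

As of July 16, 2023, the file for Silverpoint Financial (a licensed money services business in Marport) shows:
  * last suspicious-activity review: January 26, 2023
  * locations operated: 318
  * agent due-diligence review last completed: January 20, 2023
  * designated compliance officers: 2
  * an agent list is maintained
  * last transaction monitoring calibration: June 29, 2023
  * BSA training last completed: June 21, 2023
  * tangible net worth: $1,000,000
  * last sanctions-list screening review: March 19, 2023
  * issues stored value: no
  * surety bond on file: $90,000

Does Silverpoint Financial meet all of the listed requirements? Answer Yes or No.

1. agent due-diligence review 177 days ago vs limit 180 → met
2. suspicious-activity review 171 days ago vs limit 180 → met
3. condition 'issues stored value' does not hold → requirement n/a → met
4. surety bond $90,000 ≥ $50,000 → met
5. designated compliance officers 2 ≥ 2 → met
6. transaction monitoring calibration 17 days ago vs limit 30 → met
7. agent list present → met
8. sanctions-list screening review 119 days ago vs limit 180 → met
9. BSA training 25 days ago vs limit 45 → met
10. tangible net worth $1,000,000 ≥ $950,000 → met
All met.

Yes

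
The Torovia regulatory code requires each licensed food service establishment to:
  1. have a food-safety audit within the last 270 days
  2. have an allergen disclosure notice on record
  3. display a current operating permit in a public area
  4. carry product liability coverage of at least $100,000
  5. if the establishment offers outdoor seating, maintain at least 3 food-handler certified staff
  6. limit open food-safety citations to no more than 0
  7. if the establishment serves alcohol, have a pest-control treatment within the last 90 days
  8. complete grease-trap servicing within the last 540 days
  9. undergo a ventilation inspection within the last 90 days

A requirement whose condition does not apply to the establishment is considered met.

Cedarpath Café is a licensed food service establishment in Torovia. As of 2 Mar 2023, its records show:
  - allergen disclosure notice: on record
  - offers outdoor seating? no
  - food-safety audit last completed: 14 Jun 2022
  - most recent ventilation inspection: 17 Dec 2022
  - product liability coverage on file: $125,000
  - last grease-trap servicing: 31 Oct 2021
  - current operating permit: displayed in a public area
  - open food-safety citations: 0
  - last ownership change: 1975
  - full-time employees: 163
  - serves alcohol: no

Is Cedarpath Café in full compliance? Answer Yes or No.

Yes

1. food-safety audit 261 days ago vs limit 270 → met
2. allergen disclosure notice present → met
3. current operating permit present → met
4. product liability coverage $125,000 ≥ $100,000 → met
5. condition 'offers outdoor seating' does not hold → requirement n/a → met
6. open food-safety citations 0 ≤ 0 → met
7. condition 'serves alcohol' does not hold → requirement n/a → met
8. grease-trap servicing 487 days ago vs limit 540 → met
9. ventilation inspection 75 days ago vs limit 90 → met
All met.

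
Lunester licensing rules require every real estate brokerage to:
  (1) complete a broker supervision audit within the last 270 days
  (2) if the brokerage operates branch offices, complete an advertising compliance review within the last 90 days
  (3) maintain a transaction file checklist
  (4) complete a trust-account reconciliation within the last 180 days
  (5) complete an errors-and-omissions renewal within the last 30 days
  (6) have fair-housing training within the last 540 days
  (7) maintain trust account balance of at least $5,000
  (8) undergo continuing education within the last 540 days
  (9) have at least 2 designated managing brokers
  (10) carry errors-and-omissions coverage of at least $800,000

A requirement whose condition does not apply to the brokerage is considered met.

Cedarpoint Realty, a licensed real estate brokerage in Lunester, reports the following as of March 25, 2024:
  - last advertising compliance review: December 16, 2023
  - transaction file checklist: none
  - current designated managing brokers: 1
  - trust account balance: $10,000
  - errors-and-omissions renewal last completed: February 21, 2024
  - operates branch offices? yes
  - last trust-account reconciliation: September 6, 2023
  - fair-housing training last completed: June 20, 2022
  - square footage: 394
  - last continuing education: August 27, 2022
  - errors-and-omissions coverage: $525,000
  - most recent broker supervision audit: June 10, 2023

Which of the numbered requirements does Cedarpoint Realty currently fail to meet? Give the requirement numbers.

1, 2, 3, 4, 5, 6, 8, 9, 10

1. broker supervision audit 289 days ago vs limit 270 → not met
2. condition 'operates branch offices' holds; advertising compliance review 100 days ago vs limit 90 → not met
3. transaction file checklist absent → not met
4. trust-account reconciliation 201 days ago vs limit 180 → not met
5. errors-and-omissions renewal 33 days ago vs limit 30 → not met
6. fair-housing training 644 days ago vs limit 540 → not met
7. trust account balance $10,000 ≥ $5,000 → met
8. continuing education 576 days ago vs limit 540 → not met
9. designated managing brokers 1 < 2 → not met
10. errors-and-omissions coverage $525,000 < $800,000 → not met
Not met: 1, 2, 3, 4, 5, 6, 8, 9, 10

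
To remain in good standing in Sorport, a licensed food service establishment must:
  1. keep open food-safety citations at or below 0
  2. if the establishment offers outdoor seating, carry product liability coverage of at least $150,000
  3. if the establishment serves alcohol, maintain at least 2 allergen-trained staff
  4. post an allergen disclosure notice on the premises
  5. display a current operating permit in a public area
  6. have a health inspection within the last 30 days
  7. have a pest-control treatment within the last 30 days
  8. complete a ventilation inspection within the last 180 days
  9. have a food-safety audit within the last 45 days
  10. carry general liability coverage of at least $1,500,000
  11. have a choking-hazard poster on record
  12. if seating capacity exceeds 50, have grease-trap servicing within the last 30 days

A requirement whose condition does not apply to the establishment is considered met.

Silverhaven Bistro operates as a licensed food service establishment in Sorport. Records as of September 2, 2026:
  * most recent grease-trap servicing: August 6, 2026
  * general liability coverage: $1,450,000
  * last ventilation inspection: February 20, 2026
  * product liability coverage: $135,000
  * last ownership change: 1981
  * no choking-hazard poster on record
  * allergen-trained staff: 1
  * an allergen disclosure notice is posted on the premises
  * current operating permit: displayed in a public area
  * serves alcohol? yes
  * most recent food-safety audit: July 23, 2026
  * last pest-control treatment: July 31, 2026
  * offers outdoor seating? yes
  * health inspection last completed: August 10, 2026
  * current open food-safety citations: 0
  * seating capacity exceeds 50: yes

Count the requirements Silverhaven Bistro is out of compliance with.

1. open food-safety citations 0 ≤ 0 → met
2. condition 'offers outdoor seating' holds; product liability coverage $135,000 < $150,000 → not met
3. condition 'serves alcohol' holds; allergen-trained staff 1 < 2 → not met
4. allergen disclosure notice present → met
5. current operating permit present → met
6. health inspection 23 days ago vs limit 30 → met
7. pest-control treatment 33 days ago vs limit 30 → not met
8. ventilation inspection 194 days ago vs limit 180 → not met
9. food-safety audit 41 days ago vs limit 45 → met
10. general liability coverage $1,450,000 < $1,500,000 → not met
11. choking-hazard poster absent → not met
12. condition 'seating capacity exceeds 50' holds; grease-trap servicing 27 days ago vs limit 30 → met
Not met: 6 of 12

6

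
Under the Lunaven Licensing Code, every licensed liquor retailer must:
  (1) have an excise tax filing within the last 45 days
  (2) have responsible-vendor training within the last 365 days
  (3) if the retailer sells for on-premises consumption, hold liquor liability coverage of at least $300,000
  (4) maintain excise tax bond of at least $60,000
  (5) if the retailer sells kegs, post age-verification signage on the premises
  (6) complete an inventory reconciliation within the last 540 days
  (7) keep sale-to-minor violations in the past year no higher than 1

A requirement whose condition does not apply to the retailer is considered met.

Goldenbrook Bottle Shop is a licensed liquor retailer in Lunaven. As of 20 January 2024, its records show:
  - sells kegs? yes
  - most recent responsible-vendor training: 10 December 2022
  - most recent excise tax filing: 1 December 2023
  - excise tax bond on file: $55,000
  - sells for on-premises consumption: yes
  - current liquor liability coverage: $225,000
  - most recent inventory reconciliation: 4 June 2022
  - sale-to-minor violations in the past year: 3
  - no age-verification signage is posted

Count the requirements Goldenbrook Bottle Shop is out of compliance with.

1. excise tax filing 50 days ago vs limit 45 → not met
2. responsible-vendor training 406 days ago vs limit 365 → not met
3. condition 'sells for on-premises consumption' holds; liquor liability coverage $225,000 < $300,000 → not met
4. excise tax bond $55,000 < $60,000 → not met
5. condition 'sells kegs' holds; age-verification signage absent → not met
6. inventory reconciliation 595 days ago vs limit 540 → not met
7. sale-to-minor violations in the past year 3 > 1 → not met
Not met: 7 of 7

7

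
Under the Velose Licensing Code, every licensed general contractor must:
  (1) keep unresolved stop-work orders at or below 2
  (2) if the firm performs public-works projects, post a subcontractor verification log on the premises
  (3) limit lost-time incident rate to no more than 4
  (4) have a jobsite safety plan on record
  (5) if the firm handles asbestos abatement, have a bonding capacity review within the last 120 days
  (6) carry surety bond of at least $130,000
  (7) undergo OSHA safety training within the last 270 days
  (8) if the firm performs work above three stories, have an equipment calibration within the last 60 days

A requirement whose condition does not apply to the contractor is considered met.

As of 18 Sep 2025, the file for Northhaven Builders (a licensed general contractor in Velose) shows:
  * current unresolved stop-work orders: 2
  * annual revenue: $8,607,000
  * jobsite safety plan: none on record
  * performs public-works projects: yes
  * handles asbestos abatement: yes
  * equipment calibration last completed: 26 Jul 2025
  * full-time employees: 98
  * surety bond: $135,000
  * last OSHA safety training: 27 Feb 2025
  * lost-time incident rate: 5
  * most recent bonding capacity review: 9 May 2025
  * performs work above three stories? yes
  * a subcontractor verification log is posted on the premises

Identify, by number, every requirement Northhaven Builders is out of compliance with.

1. unresolved stop-work orders 2 ≤ 2 → met
2. condition 'performs public-works projects' holds; subcontractor verification log present → met
3. lost-time incident rate 5 > 4 → not met
4. jobsite safety plan absent → not met
5. condition 'handles asbestos abatement' holds; bonding capacity review 132 days ago vs limit 120 → not met
6. surety bond $135,000 ≥ $130,000 → met
7. OSHA safety training 203 days ago vs limit 270 → met
8. condition 'performs work above three stories' holds; equipment calibration 54 days ago vs limit 60 → met
Not met: 3, 4, 5

3, 4, 5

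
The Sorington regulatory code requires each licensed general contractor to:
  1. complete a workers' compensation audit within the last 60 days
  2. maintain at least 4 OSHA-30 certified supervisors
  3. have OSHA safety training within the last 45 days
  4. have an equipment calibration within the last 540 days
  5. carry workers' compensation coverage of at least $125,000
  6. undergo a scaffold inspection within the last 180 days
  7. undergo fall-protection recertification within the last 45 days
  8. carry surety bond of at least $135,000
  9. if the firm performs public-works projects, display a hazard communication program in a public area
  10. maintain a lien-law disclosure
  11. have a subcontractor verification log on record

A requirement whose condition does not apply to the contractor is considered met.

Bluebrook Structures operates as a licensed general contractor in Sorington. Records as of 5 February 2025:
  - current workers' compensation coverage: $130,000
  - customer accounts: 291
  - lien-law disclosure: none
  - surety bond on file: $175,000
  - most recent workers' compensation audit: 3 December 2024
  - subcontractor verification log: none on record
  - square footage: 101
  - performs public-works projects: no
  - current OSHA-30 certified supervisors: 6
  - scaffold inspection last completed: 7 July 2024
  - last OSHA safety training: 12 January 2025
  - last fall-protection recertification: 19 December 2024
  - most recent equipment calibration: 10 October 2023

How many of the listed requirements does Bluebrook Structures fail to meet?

5

1. workers' compensation audit 64 days ago vs limit 60 → not met
2. OSHA-30 certified supervisors 6 ≥ 4 → met
3. OSHA safety training 24 days ago vs limit 45 → met
4. equipment calibration 484 days ago vs limit 540 → met
5. workers' compensation coverage $130,000 ≥ $125,000 → met
6. scaffold inspection 213 days ago vs limit 180 → not met
7. fall-protection recertification 48 days ago vs limit 45 → not met
8. surety bond $175,000 ≥ $135,000 → met
9. condition 'performs public-works projects' does not hold → requirement n/a → met
10. lien-law disclosure absent → not met
11. subcontractor verification log absent → not met
Not met: 5 of 11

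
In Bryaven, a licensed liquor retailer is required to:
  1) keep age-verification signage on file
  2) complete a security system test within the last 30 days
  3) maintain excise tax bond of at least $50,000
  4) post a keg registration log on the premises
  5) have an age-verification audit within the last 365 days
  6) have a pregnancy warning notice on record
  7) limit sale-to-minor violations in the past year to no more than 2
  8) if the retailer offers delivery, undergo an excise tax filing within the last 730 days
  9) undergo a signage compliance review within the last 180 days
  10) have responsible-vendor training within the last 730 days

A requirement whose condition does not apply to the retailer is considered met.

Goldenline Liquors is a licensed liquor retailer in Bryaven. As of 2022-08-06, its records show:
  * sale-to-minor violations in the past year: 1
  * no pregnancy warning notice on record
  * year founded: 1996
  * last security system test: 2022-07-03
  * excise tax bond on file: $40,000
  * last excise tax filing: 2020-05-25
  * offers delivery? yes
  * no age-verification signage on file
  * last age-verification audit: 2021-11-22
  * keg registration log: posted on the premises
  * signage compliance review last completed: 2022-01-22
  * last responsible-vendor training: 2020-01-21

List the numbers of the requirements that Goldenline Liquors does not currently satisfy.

1. age-verification signage absent → not met
2. security system test 34 days ago vs limit 30 → not met
3. excise tax bond $40,000 < $50,000 → not met
4. keg registration log present → met
5. age-verification audit 257 days ago vs limit 365 → met
6. pregnancy warning notice absent → not met
7. sale-to-minor violations in the past year 1 ≤ 2 → met
8. condition 'offers delivery' holds; excise tax filing 803 days ago vs limit 730 → not met
9. signage compliance review 196 days ago vs limit 180 → not met
10. responsible-vendor training 928 days ago vs limit 730 → not met
Not met: 1, 2, 3, 6, 8, 9, 10

1, 2, 3, 6, 8, 9, 10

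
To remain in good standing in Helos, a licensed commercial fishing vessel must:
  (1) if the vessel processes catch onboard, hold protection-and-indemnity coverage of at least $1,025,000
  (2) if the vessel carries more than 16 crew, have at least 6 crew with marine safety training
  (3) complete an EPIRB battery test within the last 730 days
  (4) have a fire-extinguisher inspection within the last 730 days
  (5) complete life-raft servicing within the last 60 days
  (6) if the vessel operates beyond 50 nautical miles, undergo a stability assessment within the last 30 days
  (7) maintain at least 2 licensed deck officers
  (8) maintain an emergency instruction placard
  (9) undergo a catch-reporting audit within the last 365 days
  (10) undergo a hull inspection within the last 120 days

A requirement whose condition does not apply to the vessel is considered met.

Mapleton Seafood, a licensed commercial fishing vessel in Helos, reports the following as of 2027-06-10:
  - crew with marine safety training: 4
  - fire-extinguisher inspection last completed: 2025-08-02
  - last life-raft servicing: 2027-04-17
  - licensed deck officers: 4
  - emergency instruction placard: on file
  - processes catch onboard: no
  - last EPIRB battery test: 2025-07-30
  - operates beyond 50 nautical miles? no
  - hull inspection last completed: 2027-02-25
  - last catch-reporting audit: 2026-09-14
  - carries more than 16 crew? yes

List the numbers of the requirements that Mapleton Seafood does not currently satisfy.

1. condition 'processes catch onboard' does not hold → requirement n/a → met
2. condition 'carries more than 16 crew' holds; crew with marine safety training 4 < 6 → not met
3. EPIRB battery test 680 days ago vs limit 730 → met
4. fire-extinguisher inspection 677 days ago vs limit 730 → met
5. life-raft servicing 54 days ago vs limit 60 → met
6. condition 'operates beyond 50 nautical miles' does not hold → requirement n/a → met
7. licensed deck officers 4 ≥ 2 → met
8. emergency instruction placard present → met
9. catch-reporting audit 269 days ago vs limit 365 → met
10. hull inspection 105 days ago vs limit 120 → met
Not met: 2

2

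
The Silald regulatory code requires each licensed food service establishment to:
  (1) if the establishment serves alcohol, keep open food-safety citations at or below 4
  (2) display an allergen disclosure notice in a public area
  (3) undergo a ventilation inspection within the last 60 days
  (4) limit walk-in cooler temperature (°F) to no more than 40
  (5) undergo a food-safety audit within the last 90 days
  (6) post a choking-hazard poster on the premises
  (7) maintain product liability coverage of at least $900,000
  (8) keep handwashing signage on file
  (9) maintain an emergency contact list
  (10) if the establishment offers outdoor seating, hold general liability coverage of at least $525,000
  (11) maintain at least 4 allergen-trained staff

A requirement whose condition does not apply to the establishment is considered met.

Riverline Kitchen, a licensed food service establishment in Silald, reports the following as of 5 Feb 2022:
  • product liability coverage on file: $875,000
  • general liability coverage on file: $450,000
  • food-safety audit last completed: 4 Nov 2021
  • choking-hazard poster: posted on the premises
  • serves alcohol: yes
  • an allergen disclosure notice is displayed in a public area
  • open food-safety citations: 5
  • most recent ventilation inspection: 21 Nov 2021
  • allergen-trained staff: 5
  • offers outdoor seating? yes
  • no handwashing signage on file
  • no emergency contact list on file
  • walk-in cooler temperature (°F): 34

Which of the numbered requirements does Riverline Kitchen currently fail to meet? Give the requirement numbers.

1. condition 'serves alcohol' holds; open food-safety citations 5 > 4 → not met
2. allergen disclosure notice present → met
3. ventilation inspection 76 days ago vs limit 60 → not met
4. walk-in cooler temperature (°F) 34 ≤ 40 → met
5. food-safety audit 93 days ago vs limit 90 → not met
6. choking-hazard poster present → met
7. product liability coverage $875,000 < $900,000 → not met
8. handwashing signage absent → not met
9. emergency contact list absent → not met
10. condition 'offers outdoor seating' holds; general liability coverage $450,000 < $525,000 → not met
11. allergen-trained staff 5 ≥ 4 → met
Not met: 1, 3, 5, 7, 8, 9, 10

1, 3, 5, 7, 8, 9, 10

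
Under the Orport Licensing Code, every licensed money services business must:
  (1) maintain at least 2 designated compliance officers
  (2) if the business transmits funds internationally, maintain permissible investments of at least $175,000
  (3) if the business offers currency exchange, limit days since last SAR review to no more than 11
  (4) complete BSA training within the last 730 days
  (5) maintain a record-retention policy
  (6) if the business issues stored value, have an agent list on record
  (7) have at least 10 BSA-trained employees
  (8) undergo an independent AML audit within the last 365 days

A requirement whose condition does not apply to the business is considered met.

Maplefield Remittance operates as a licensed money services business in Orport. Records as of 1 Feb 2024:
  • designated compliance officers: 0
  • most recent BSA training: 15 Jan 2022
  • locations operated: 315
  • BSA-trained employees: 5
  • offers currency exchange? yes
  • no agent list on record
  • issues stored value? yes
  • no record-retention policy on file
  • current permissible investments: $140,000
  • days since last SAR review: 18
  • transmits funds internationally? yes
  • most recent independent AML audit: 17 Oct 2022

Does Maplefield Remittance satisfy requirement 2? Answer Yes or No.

2. condition 'transmits funds internationally' holds; permissible investments $140,000 < $175,000 → not met

No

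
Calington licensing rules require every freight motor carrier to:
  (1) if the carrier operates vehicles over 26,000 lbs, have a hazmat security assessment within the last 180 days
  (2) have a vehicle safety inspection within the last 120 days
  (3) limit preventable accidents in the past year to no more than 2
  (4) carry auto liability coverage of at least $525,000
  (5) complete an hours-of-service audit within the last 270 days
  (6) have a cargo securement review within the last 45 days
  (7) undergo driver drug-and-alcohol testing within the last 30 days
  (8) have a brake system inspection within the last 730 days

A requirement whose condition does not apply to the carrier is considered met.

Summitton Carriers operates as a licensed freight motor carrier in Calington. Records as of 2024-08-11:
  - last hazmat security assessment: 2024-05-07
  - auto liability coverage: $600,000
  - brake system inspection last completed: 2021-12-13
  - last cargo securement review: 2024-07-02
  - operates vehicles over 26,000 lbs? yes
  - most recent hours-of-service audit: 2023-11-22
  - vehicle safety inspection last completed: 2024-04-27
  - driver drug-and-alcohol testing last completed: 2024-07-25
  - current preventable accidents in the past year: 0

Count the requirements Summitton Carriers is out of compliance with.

1. condition 'operates vehicles over 26,000 lbs' holds; hazmat security assessment 96 days ago vs limit 180 → met
2. vehicle safety inspection 106 days ago vs limit 120 → met
3. preventable accidents in the past year 0 ≤ 2 → met
4. auto liability coverage $600,000 ≥ $525,000 → met
5. hours-of-service audit 263 days ago vs limit 270 → met
6. cargo securement review 40 days ago vs limit 45 → met
7. driver drug-and-alcohol testing 17 days ago vs limit 30 → met
8. brake system inspection 972 days ago vs limit 730 → not met
Not met: 1 of 8

1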